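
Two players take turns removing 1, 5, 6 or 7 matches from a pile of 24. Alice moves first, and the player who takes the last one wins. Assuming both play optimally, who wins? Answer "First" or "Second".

Second

Compute winning (W) and losing (L) positions by backward induction:
i:   0  1  2  3  4  5  6  7  8  9 10 11 12 13 14 15 16 17 18 19 20 21 22 23 24
     L  W  L  W  L  W  W  W  W  W  W  W  L  W  L  W  L  W  W  W  W  W  W  W  L
Position 24 is L, so the second player wins.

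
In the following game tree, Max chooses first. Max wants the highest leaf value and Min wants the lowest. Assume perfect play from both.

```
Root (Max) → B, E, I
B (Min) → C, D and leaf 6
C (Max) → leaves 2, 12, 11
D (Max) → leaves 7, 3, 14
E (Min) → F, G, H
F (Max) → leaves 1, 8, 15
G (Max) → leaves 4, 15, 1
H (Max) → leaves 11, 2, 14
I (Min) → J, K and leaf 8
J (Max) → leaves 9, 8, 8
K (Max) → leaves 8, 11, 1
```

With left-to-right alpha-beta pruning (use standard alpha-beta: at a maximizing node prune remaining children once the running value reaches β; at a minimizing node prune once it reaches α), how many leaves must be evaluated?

18

C [α=-∞,β=+∞]: v=12
D [α=-∞,β=12]: v=14
B [α=-∞,β=+∞]: v=6
F [α=6,β=+∞]: v=15
G [α=6,β=15]: v=15 after child 2 ≥ β → β-cutoff, skip 1
H [α=6,β=15]: v=14
E [α=6,β=+∞]: v=14
J [α=14,β=+∞]: v=9
I [α=14,β=+∞]: v=9 after child 1 ≤ α → α-cutoff, skip 2
Root [α=-∞,β=+∞]: v=14
Leaves evaluated: 18 of 23.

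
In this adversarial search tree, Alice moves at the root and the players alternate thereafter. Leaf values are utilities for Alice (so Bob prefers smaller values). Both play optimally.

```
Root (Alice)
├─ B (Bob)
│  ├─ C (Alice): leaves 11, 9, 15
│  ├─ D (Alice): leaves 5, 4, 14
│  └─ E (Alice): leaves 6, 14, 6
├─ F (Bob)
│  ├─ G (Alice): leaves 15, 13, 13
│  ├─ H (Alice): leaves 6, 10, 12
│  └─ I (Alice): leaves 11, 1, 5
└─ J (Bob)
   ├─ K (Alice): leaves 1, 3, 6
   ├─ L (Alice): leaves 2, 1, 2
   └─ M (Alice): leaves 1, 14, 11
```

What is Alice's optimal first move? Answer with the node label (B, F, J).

B

C (Alice): max(11, 9, 15) = 15
D (Alice): max(5, 4, 14) = 14
E (Alice): max(6, 14, 6) = 14
B (Bob): min(15, 14, 14) = 14
G (Alice): max(15, 13, 13) = 15
H (Alice): max(6, 10, 12) = 12
I (Alice): max(11, 1, 5) = 11
F (Bob): min(15, 12, 11) = 11
K (Alice): max(1, 3, 6) = 6
L (Alice): max(2, 1, 2) = 2
M (Alice): max(1, 14, 11) = 14
J (Bob): min(6, 2, 14) = 2
Root (Alice): max(14, 11, 2) = 14
Alice picks the child with the highest value: B (value 14).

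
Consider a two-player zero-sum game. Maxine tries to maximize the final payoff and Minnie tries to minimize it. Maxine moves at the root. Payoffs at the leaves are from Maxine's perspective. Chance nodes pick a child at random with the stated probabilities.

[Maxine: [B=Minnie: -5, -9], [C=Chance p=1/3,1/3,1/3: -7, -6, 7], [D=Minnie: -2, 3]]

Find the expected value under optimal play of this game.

-2

B (Minnie): min(-5, -9) = -9
C (Chance): 1/3·-7 + 1/3·-6 + 1/3·7 = -2
D (Minnie): min(-2, 3) = -2
Root (Maxine): max(-9, -2, -2) = -2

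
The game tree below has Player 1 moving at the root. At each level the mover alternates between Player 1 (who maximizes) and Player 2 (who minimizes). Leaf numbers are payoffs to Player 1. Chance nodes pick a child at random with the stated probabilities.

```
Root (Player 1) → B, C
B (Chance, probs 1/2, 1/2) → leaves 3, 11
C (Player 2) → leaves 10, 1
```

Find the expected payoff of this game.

B (Chance): 1/2·3 + 1/2·11 = 7
C (Player 2): min(10, 1) = 1
Root (Player 1): max(7, 1) = 7

7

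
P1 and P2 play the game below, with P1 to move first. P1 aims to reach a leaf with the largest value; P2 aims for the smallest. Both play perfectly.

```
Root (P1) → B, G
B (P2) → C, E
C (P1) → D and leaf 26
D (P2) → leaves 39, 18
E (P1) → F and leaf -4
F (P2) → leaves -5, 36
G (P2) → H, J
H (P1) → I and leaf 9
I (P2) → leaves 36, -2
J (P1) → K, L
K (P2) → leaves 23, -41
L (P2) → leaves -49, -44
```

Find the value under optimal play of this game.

D (P2): min(39, 18) = 18
C (P1): max(18, 26) = 26
F (P2): min(-5, 36) = -5
E (P1): max(-5, -4) = -4
B (P2): min(26, -4) = -4
I (P2): min(36, -2) = -2
H (P1): max(-2, 9) = 9
K (P2): min(23, -41) = -41
L (P2): min(-49, -44) = -49
J (P1): max(-41, -49) = -41
G (P2): min(9, -41) = -41
Root (P1): max(-4, -41) = -4

-4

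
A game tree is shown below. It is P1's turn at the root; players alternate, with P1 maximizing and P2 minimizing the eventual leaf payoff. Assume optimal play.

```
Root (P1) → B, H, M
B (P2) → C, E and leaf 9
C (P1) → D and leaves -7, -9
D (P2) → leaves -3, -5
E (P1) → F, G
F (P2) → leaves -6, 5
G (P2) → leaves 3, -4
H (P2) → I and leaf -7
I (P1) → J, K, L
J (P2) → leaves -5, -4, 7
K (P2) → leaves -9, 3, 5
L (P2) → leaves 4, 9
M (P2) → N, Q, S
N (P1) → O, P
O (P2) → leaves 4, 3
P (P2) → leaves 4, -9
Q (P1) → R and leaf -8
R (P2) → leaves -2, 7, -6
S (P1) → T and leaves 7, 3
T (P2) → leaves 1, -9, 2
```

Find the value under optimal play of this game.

-5

D (P2): min(-3, -5) = -5
C (P1): max(-5, -7, -9) = -5
F (P2): min(-6, 5) = -6
G (P2): min(3, -4) = -4
E (P1): max(-6, -4) = -4
B (P2): min(-5, -4, 9) = -5
J (P2): min(-5, -4, 7) = -5
K (P2): min(-9, 3, 5) = -9
L (P2): min(4, 9) = 4
I (P1): max(-5, -9, 4) = 4
H (P2): min(4, -7) = -7
O (P2): min(4, 3) = 3
P (P2): min(4, -9) = -9
N (P1): max(3, -9) = 3
R (P2): min(-2, 7, -6) = -6
Q (P1): max(-6, -8) = -6
T (P2): min(1, -9, 2) = -9
S (P1): max(-9, 7, 3) = 7
M (P2): min(3, -6, 7) = -6
Root (P1): max(-5, -7, -6) = -5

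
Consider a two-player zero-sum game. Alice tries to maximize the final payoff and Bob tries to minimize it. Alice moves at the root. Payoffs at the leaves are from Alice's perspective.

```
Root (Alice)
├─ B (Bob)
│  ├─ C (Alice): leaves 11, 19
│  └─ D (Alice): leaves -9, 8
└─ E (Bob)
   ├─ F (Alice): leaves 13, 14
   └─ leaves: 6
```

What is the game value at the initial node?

8

C (Alice): max(11, 19) = 19
D (Alice): max(-9, 8) = 8
B (Bob): min(19, 8) = 8
F (Alice): max(13, 14) = 14
E (Bob): min(14, 6) = 6
Root (Alice): max(8, 6) = 8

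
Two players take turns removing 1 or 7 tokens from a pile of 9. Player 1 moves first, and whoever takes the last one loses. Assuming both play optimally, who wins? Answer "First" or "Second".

Positions where the player to move wins (W) vs loses (L):
i:   0  1  2  3  4  5  6  7  8  9
     W  L  W  L  W  L  W  L  W  L
Position 9 is L, so the second player wins.

Second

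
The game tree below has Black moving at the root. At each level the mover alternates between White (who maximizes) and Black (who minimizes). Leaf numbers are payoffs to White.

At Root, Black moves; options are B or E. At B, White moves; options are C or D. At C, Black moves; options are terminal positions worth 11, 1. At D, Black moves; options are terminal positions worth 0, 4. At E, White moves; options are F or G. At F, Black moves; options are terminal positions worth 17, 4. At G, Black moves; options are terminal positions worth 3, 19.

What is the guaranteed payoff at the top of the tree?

1

C (Black): min(11, 1) = 1
D (Black): min(0, 4) = 0
B (White): max(1, 0) = 1
F (Black): min(17, 4) = 4
G (Black): min(3, 19) = 3
E (White): max(4, 3) = 4
Root (Black): min(1, 4) = 1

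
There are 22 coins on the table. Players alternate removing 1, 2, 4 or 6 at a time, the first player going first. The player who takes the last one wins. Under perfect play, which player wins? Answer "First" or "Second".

W/L table (W = player to move can force a win):
i:   0  1  2  3  4  5  6  7  8  9 10 11 12 13 14 15 16 17 18 19 20 21 22
     L  W  W  L  W  W  W  W  L  W  W  L  W  W  W  W  L  W  W  L  W  W  W
Position 22 is W, so the first player wins.

First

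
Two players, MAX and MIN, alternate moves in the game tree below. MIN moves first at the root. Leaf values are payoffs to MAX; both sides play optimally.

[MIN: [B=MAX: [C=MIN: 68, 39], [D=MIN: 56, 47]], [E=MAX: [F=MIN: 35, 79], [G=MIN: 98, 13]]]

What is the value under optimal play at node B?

C: min(68, 39) = 39
D: min(56, 47) = 47
B: max(39, 47) = 47

47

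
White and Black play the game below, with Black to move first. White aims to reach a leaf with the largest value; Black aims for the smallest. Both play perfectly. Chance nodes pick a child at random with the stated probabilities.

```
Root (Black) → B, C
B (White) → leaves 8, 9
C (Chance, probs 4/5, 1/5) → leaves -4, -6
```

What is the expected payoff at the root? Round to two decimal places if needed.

-4.4

B (White): max(8, 9) = 9
C (Chance): 4/5·-4 + 1/5·-6 = -4.4
Root (Black): min(9, -4.4) = -4.4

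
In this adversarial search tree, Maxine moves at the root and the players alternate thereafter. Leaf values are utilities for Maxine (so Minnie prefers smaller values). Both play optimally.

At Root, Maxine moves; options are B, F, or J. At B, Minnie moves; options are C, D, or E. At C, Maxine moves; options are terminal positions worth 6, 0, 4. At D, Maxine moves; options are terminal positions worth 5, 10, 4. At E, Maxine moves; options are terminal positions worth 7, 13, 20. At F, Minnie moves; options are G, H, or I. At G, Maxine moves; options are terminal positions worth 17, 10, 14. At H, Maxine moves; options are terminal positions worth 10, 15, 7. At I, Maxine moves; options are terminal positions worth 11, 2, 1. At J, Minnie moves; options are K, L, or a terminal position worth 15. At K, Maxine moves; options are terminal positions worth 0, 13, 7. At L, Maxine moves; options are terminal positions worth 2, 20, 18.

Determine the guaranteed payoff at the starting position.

13

C (Maxine): max(6, 0, 4) = 6
D (Maxine): max(5, 10, 4) = 10
E (Maxine): max(7, 13, 20) = 20
B (Minnie): min(6, 10, 20) = 6
G (Maxine): max(17, 10, 14) = 17
H (Maxine): max(10, 15, 7) = 15
I (Maxine): max(11, 2, 1) = 11
F (Minnie): min(17, 15, 11) = 11
K (Maxine): max(0, 13, 7) = 13
L (Maxine): max(2, 20, 18) = 20
J (Minnie): min(13, 20, 15) = 13
Root (Maxine): max(6, 11, 13) = 13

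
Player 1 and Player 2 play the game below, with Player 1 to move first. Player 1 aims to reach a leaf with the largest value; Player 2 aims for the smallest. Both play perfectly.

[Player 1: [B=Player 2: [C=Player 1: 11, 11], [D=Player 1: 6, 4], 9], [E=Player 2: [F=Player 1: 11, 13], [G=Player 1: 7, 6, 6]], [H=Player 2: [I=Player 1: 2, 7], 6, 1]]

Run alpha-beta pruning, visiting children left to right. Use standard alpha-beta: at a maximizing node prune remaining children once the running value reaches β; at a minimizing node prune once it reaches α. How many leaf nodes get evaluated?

12

C [α=-∞,β=+∞]: v=11
D [α=-∞,β=11]: v=6
B [α=-∞,β=+∞]: v=6
F [α=6,β=+∞]: v=13
G [α=6,β=13]: v=7
E [α=6,β=+∞]: v=7
I [α=7,β=+∞]: v=7
H [α=7,β=+∞]: v=7 after child 1 ≤ α → α-cutoff, skip 2
Root [α=-∞,β=+∞]: v=7
Leaves evaluated: 12 of 14.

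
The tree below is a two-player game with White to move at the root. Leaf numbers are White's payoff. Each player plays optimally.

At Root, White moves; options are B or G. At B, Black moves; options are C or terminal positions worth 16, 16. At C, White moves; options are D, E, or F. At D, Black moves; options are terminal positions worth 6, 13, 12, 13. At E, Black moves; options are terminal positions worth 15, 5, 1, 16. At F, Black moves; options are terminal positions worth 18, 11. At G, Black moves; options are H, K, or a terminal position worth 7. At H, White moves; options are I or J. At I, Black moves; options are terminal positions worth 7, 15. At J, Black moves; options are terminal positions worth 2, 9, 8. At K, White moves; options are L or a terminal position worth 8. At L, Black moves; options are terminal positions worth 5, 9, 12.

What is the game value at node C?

D: min(6, 13, 12, 13) = 6
E: min(15, 5, 1, 16) = 1
F: min(18, 11) = 11
C: max(6, 1, 11) = 11

11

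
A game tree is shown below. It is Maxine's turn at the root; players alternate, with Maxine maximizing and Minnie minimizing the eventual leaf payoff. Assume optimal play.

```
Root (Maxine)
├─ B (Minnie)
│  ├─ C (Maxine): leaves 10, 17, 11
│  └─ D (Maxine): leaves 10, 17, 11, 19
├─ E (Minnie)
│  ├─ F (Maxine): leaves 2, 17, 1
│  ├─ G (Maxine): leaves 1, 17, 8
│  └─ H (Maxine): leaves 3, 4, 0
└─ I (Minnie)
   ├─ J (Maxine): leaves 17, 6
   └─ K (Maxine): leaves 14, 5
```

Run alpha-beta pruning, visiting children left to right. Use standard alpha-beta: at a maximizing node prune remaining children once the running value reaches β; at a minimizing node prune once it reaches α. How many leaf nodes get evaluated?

C [α=-∞,β=+∞]: v=17
D [α=-∞,β=17]: v=17 after child 2 ≥ β → β-cutoff, skip 2
B [α=-∞,β=+∞]: v=17
F [α=17,β=+∞]: v=17
E [α=17,β=+∞]: v=17 after child 1 ≤ α → α-cutoff, skip 2
J [α=17,β=+∞]: v=17
I [α=17,β=+∞]: v=17 after child 1 ≤ α → α-cutoff, skip 1
Root [α=-∞,β=+∞]: v=17
Leaves evaluated: 10 of 20.

10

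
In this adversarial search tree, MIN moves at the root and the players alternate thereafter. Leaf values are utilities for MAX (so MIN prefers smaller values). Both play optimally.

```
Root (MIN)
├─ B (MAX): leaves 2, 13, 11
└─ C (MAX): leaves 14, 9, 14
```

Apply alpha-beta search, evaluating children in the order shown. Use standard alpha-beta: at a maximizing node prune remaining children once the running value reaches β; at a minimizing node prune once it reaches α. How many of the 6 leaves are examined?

4

B [α=-∞,β=+∞]: v=13
C [α=-∞,β=13]: v=14 after child 1 ≥ β → β-cutoff, skip 2
Root [α=-∞,β=+∞]: v=13
Leaves evaluated: 4 of 6.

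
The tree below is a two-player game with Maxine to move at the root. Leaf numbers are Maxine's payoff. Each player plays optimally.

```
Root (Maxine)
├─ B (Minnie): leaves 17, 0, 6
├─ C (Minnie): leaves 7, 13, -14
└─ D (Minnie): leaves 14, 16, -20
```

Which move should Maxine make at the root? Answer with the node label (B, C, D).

B

B (Minnie): min(17, 0, 6) = 0
C (Minnie): min(7, 13, -14) = -14
D (Minnie): min(14, 16, -20) = -20
Root (Maxine): max(0, -14, -20) = 0
Maxine picks the child with the highest value: B (value 0).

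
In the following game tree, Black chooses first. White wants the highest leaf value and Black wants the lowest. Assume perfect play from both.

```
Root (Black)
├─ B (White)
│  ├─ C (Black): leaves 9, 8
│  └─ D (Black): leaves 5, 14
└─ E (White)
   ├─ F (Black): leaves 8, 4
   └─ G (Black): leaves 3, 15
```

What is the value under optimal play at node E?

4

F: min(8, 4) = 4
G: min(3, 15) = 3
E: max(4, 3) = 4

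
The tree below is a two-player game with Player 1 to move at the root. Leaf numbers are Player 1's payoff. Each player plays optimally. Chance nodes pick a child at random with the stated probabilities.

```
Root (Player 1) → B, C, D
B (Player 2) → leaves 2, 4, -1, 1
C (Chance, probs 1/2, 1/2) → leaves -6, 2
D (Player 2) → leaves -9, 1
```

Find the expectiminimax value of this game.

B (Player 2): min(2, 4, -1, 1) = -1
C (Chance): 1/2·-6 + 1/2·2 = -2
D (Player 2): min(-9, 1) = -9
Root (Player 1): max(-1, -2, -9) = -1

-1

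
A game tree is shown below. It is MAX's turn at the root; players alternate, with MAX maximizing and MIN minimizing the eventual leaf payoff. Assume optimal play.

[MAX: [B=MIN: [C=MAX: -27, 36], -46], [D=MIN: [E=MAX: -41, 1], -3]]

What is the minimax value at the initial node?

-3

C (MAX): max(-27, 36) = 36
B (MIN): min(36, -46) = -46
E (MAX): max(-41, 1) = 1
D (MIN): min(1, -3) = -3
Root (MAX): max(-46, -3) = -3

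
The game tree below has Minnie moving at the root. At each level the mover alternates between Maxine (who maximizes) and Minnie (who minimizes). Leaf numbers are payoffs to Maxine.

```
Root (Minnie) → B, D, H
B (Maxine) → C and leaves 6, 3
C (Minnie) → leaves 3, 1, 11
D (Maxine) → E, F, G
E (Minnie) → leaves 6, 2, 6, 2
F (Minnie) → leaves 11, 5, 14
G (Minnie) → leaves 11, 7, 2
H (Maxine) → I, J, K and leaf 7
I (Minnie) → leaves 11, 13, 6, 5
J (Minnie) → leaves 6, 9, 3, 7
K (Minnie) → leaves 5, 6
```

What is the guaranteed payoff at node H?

I: min(11, 13, 6, 5) = 5
J: min(6, 9, 3, 7) = 3
K: min(5, 6) = 5
H: max(5, 3, 5, 7) = 7

7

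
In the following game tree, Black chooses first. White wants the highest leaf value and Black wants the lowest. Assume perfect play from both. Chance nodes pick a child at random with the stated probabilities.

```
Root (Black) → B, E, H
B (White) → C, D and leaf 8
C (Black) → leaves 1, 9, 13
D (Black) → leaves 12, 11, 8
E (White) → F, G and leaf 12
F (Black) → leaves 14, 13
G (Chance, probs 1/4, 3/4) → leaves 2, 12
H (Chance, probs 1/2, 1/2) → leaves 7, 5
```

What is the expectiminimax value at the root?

6

C (Black): min(1, 9, 13) = 1
D (Black): min(12, 11, 8) = 8
B (White): max(1, 8, 8) = 8
F (Black): min(14, 13) = 13
G (Chance): 1/4·2 + 3/4·12 = 9.5
E (White): max(13, 9.5, 12) = 13
H (Chance): 1/2·7 + 1/2·5 = 6
Root (Black): min(8, 13, 6) = 6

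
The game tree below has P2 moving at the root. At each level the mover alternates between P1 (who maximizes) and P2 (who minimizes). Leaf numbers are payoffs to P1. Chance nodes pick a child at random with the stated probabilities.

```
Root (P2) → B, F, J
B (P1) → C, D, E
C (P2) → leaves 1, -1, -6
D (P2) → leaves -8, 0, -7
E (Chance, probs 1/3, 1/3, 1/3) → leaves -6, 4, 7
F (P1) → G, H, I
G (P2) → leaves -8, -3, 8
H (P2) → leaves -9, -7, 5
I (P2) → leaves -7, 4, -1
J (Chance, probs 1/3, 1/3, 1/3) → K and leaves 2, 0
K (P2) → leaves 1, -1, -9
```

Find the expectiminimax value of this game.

-7

C (P2): min(1, -1, -6) = -6
D (P2): min(-8, 0, -7) = -8
E (Chance): 1/3·-6 + 1/3·4 + 1/3·7 = 1.67
B (P1): max(-6, -8, 1.67) = 1.67
G (P2): min(-8, -3, 8) = -8
H (P2): min(-9, -7, 5) = -9
I (P2): min(-7, 4, -1) = -7
F (P1): max(-8, -9, -7) = -7
K (P2): min(1, -1, -9) = -9
J (Chance): 1/3·-9 + 1/3·2 + 1/3·0 = -2.33
Root (P2): min(1.67, -7, -2.33) = -7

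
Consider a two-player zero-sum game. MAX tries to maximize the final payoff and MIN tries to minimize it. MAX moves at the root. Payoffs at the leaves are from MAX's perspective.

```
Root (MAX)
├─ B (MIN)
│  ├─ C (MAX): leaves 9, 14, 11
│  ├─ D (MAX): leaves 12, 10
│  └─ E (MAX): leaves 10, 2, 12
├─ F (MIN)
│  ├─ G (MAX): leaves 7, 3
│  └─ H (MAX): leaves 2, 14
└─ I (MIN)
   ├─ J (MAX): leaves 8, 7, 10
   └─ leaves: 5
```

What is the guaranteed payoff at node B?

12

C: max(9, 14, 11) = 14
D: max(12, 10) = 12
E: max(10, 2, 12) = 12
B: min(14, 12, 12) = 12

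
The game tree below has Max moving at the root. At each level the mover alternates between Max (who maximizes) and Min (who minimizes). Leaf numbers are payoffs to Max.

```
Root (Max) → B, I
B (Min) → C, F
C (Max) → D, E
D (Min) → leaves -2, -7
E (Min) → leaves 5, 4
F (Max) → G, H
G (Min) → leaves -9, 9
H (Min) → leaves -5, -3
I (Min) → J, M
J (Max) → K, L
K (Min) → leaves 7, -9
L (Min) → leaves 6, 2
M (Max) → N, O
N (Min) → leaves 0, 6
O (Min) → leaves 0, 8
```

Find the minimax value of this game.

0

D (Min): min(-2, -7) = -7
E (Min): min(5, 4) = 4
C (Max): max(-7, 4) = 4
G (Min): min(-9, 9) = -9
H (Min): min(-5, -3) = -5
F (Max): max(-9, -5) = -5
B (Min): min(4, -5) = -5
K (Min): min(7, -9) = -9
L (Min): min(6, 2) = 2
J (Max): max(-9, 2) = 2
N (Min): min(0, 6) = 0
O (Min): min(0, 8) = 0
M (Max): max(0, 0) = 0
I (Min): min(2, 0) = 0
Root (Max): max(-5, 0) = 0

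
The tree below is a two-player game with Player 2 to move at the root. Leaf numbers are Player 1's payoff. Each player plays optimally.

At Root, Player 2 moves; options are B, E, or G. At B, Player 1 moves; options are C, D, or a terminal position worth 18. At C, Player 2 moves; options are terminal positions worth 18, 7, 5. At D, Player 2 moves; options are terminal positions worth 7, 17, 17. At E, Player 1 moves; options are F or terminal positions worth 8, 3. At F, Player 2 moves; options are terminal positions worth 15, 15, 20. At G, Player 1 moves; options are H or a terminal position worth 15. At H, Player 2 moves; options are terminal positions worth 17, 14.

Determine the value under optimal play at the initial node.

C (Player 2): min(18, 7, 5) = 5
D (Player 2): min(7, 17, 17) = 7
B (Player 1): max(5, 7, 18) = 18
F (Player 2): min(15, 15, 20) = 15
E (Player 1): max(15, 8, 3) = 15
H (Player 2): min(17, 14) = 14
G (Player 1): max(14, 15) = 15
Root (Player 2): min(18, 15, 15) = 15

15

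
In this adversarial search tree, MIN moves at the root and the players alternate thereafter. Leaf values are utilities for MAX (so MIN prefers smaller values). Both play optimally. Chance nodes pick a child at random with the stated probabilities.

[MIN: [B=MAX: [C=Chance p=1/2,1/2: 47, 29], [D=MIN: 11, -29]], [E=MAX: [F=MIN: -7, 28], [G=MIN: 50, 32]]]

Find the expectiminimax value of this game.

C (Chance): 1/2·47 + 1/2·29 = 38
D (MIN): min(11, -29) = -29
B (MAX): max(38, -29) = 38
F (MIN): min(-7, 28) = -7
G (MIN): min(50, 32) = 32
E (MAX): max(-7, 32) = 32
Root (MIN): min(38, 32) = 32

32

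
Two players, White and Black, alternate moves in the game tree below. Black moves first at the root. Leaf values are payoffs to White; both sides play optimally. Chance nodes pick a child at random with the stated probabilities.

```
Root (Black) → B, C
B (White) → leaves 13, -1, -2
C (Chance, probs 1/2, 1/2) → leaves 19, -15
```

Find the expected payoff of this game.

2

B (White): max(13, -1, -2) = 13
C (Chance): 1/2·19 + 1/2·-15 = 2
Root (Black): min(13, 2) = 2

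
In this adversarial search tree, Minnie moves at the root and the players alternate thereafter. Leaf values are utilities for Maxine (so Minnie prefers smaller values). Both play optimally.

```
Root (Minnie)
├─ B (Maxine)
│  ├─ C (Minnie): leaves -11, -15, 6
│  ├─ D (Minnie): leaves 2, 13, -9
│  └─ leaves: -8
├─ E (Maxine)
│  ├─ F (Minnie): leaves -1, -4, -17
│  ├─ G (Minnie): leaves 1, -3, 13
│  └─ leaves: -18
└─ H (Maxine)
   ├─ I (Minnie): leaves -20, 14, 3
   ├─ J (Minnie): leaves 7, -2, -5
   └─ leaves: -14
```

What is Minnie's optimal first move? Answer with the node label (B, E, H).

C (Minnie): min(-11, -15, 6) = -15
D (Minnie): min(2, 13, -9) = -9
B (Maxine): max(-15, -9, -8) = -8
F (Minnie): min(-1, -4, -17) = -17
G (Minnie): min(1, -3, 13) = -3
E (Maxine): max(-17, -3, -18) = -3
I (Minnie): min(-20, 14, 3) = -20
J (Minnie): min(7, -2, -5) = -5
H (Maxine): max(-20, -5, -14) = -5
Root (Minnie): min(-8, -3, -5) = -8
Minnie picks the child with the lowest value: B (value -8).

B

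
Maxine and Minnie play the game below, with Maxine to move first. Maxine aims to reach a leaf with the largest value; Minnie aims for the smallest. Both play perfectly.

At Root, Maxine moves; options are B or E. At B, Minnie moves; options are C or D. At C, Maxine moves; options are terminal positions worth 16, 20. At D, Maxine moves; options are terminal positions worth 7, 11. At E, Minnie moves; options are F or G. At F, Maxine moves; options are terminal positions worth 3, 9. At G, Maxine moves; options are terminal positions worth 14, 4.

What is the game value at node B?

C: max(16, 20) = 20
D: max(7, 11) = 11
B: min(20, 11) = 11

11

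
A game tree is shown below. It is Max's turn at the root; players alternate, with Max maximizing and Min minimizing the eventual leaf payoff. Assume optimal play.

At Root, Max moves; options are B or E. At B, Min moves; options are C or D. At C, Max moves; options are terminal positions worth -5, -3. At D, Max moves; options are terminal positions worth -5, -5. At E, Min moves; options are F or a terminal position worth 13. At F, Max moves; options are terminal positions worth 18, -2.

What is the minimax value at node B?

C: max(-5, -3) = -3
D: max(-5, -5) = -5
B: min(-3, -5) = -5

-5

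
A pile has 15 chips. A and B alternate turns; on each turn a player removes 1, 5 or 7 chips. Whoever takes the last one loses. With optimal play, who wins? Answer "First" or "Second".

Compute winning (W) and losing (L) positions by backward induction:
i:   0  1  2  3  4  5  6  7  8  9 10 11 12 13 14 15
     W  L  W  L  W  L  W  L  W  L  W  L  W  L  W  L
Position 15 is L, so the second player wins.

Second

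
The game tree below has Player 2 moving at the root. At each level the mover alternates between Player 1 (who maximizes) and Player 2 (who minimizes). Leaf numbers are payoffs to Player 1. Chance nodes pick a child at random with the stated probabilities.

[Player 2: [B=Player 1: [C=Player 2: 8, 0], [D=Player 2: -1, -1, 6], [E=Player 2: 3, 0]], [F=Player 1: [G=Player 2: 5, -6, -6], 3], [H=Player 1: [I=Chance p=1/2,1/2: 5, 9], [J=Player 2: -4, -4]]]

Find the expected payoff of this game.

0

C (Player 2): min(8, 0) = 0
D (Player 2): min(-1, -1, 6) = -1
E (Player 2): min(3, 0) = 0
B (Player 1): max(0, -1, 0) = 0
G (Player 2): min(5, -6, -6) = -6
F (Player 1): max(-6, 3) = 3
I (Chance): 1/2·5 + 1/2·9 = 7
J (Player 2): min(-4, -4) = -4
H (Player 1): max(7, -4) = 7
Root (Player 2): min(0, 3, 7) = 0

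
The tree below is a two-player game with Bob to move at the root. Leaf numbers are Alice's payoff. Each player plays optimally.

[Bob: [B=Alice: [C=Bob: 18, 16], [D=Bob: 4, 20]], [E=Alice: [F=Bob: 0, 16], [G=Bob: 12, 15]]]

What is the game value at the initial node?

C (Bob): min(18, 16) = 16
D (Bob): min(4, 20) = 4
B (Alice): max(16, 4) = 16
F (Bob): min(0, 16) = 0
G (Bob): min(12, 15) = 12
E (Alice): max(0, 12) = 12
Root (Bob): min(16, 12) = 12

12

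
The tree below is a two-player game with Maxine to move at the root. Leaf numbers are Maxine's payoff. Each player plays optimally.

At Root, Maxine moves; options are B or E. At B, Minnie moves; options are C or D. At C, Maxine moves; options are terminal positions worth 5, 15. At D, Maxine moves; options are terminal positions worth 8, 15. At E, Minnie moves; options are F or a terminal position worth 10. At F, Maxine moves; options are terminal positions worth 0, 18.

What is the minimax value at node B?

C: max(5, 15) = 15
D: max(8, 15) = 15
B: min(15, 15) = 15

15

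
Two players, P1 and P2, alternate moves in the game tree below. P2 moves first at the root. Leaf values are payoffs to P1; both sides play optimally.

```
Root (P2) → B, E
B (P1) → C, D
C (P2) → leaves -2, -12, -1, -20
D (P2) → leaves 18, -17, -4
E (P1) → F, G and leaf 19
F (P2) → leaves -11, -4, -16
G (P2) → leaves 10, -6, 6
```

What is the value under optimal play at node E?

F: min(-11, -4, -16) = -16
G: min(10, -6, 6) = -6
E: max(-16, -6, 19) = 19

19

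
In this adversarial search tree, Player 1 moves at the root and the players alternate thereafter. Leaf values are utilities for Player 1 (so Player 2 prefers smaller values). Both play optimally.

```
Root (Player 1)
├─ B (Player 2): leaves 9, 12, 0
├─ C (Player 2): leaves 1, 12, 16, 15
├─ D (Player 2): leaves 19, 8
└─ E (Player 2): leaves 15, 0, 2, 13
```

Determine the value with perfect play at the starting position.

B (Player 2): min(9, 12, 0) = 0
C (Player 2): min(1, 12, 16, 15) = 1
D (Player 2): min(19, 8) = 8
E (Player 2): min(15, 0, 2, 13) = 0
Root (Player 1): max(0, 1, 8, 0) = 8

8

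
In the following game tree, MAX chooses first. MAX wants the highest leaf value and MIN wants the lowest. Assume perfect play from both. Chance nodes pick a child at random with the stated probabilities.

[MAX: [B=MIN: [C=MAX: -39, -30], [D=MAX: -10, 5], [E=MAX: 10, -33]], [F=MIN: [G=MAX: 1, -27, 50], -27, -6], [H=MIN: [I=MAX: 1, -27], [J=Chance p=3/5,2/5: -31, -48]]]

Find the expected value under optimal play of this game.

-27

C (MAX): max(-39, -30) = -30
D (MAX): max(-10, 5) = 5
E (MAX): max(10, -33) = 10
B (MIN): min(-30, 5, 10) = -30
G (MAX): max(1, -27, 50) = 50
F (MIN): min(50, -27, -6) = -27
I (MAX): max(1, -27) = 1
J (Chance): 3/5·-31 + 2/5·-48 = -37.8
H (MIN): min(1, -37.8) = -37.8
Root (MAX): max(-30, -27, -37.8) = -27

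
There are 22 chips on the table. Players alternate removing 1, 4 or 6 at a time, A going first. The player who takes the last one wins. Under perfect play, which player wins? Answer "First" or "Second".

W/L table (W = player to move can force a win):
i:   0  1  2  3  4  5  6  7  8  9 10 11 12 13 14 15 16 17 18 19 20 21 22
     L  W  L  W  W  L  W  L  W  W  L  W  L  W  W  L  W  L  W  W  L  W  L
Position 22 is L, so the second player wins.

Second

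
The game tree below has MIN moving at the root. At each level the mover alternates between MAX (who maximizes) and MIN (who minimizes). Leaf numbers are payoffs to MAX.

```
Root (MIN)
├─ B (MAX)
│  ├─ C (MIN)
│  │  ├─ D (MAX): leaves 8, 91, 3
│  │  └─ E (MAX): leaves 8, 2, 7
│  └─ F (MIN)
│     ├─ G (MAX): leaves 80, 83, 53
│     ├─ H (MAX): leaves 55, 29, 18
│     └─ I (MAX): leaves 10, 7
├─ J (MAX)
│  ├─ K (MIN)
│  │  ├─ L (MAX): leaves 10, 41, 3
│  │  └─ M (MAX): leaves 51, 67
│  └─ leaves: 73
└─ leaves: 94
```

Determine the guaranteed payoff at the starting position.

D (MAX): max(8, 91, 3) = 91
E (MAX): max(8, 2, 7) = 8
C (MIN): min(91, 8) = 8
G (MAX): max(80, 83, 53) = 83
H (MAX): max(55, 29, 18) = 55
I (MAX): max(10, 7) = 10
F (MIN): min(83, 55, 10) = 10
B (MAX): max(8, 10) = 10
L (MAX): max(10, 41, 3) = 41
M (MAX): max(51, 67) = 67
K (MIN): min(41, 67) = 41
J (MAX): max(41, 73) = 73
Root (MIN): min(10, 73, 94) = 10

10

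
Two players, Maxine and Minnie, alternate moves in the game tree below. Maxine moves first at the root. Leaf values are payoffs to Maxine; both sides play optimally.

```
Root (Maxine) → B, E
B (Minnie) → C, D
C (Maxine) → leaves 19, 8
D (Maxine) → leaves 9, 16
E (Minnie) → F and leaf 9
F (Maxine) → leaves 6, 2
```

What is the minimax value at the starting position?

C (Maxine): max(19, 8) = 19
D (Maxine): max(9, 16) = 16
B (Minnie): min(19, 16) = 16
F (Maxine): max(6, 2) = 6
E (Minnie): min(6, 9) = 6
Root (Maxine): max(16, 6) = 16

16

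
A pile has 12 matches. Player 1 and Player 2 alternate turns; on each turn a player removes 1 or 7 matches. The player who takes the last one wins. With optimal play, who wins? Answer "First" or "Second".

Second

i:   0  1  2  3  4  5  6  7  8  9 10 11 12
     L  W  L  W  L  W  L  W  L  W  L  W  L
Position 12 is L, so the second player wins.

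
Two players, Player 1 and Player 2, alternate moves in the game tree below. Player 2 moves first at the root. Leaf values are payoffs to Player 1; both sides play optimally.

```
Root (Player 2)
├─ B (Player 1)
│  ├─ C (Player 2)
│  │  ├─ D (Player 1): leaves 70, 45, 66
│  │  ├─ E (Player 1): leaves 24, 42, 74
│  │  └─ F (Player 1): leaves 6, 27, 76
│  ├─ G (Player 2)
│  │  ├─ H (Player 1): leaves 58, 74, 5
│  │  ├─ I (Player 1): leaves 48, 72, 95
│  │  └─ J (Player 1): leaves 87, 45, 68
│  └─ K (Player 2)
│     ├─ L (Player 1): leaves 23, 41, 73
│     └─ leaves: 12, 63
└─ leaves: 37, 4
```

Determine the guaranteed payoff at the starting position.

D (Player 1): max(70, 45, 66) = 70
E (Player 1): max(24, 42, 74) = 74
F (Player 1): max(6, 27, 76) = 76
C (Player 2): min(70, 74, 76) = 70
H (Player 1): max(58, 74, 5) = 74
I (Player 1): max(48, 72, 95) = 95
J (Player 1): max(87, 45, 68) = 87
G (Player 2): min(74, 95, 87) = 74
L (Player 1): max(23, 41, 73) = 73
K (Player 2): min(73, 12, 63) = 12
B (Player 1): max(70, 74, 12) = 74
Root (Player 2): min(74, 37, 4) = 4

4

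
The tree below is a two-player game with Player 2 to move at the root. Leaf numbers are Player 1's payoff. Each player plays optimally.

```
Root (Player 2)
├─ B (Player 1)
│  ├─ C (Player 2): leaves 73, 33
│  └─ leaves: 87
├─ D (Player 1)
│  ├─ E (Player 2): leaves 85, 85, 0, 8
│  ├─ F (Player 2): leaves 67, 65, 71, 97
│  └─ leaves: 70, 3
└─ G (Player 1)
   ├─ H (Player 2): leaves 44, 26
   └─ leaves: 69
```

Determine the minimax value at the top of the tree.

69

C (Player 2): min(73, 33) = 33
B (Player 1): max(33, 87) = 87
E (Player 2): min(85, 85, 0, 8) = 0
F (Player 2): min(67, 65, 71, 97) = 65
D (Player 1): max(0, 65, 70, 3) = 70
H (Player 2): min(44, 26) = 26
G (Player 1): max(26, 69) = 69
Root (Player 2): min(87, 70, 69) = 69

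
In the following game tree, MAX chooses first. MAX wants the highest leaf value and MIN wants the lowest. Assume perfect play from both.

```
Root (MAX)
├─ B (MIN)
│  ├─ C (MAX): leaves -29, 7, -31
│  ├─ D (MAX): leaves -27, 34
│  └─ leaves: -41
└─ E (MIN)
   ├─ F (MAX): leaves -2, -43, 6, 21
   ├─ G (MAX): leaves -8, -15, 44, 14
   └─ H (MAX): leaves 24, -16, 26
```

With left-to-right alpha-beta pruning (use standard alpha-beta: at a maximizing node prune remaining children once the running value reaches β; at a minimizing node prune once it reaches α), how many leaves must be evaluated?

14

C [α=-∞,β=+∞]: v=7
D [α=-∞,β=7]: v=34
B [α=-∞,β=+∞]: v=-41
F [α=-41,β=+∞]: v=21
G [α=-41,β=21]: v=44 after child 3 ≥ β → β-cutoff, skip 1
H [α=-41,β=21]: v=24 after child 1 ≥ β → β-cutoff, skip 2
E [α=-41,β=+∞]: v=21
Root [α=-∞,β=+∞]: v=21
Leaves evaluated: 14 of 17.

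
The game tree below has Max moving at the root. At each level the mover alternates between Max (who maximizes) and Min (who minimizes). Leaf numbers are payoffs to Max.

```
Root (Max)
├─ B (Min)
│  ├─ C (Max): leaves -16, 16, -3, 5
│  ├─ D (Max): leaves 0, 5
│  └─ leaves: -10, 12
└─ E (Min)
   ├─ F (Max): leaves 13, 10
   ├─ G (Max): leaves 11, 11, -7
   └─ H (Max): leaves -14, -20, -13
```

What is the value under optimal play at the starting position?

-10

C (Max): max(-16, 16, -3, 5) = 16
D (Max): max(0, 5) = 5
B (Min): min(16, 5, -10, 12) = -10
F (Max): max(13, 10) = 13
G (Max): max(11, 11, -7) = 11
H (Max): max(-14, -20, -13) = -13
E (Min): min(13, 11, -13) = -13
Root (Max): max(-10, -13) = -10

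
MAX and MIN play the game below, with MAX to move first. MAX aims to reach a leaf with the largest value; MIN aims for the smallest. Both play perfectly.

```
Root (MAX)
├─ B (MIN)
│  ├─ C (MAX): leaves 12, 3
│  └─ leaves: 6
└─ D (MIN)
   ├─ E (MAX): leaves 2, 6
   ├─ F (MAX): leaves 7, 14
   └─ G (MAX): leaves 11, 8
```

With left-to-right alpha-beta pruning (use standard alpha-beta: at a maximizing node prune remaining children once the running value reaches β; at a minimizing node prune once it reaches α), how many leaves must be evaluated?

C [α=-∞,β=+∞]: v=12
B [α=-∞,β=+∞]: v=6
E [α=6,β=+∞]: v=6
D [α=6,β=+∞]: v=6 after child 1 ≤ α → α-cutoff, skip 2
Root [α=-∞,β=+∞]: v=6
Leaves evaluated: 5 of 9.

5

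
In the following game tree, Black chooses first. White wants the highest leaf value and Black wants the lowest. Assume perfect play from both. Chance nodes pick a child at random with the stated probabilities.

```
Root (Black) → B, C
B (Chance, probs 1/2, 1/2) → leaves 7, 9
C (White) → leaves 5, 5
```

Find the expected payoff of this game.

5

B (Chance): 1/2·7 + 1/2·9 = 8
C (White): max(5, 5) = 5
Root (Black): min(8, 5) = 5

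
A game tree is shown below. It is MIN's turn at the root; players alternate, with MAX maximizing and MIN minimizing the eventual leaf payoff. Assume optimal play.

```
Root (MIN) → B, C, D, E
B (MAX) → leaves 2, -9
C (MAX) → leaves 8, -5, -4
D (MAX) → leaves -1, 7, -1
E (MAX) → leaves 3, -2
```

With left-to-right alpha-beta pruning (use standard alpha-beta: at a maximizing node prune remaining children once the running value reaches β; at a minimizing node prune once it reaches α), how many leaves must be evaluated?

B [α=-∞,β=+∞]: v=2
C [α=-∞,β=2]: v=8 after child 1 ≥ β → β-cutoff, skip 2
D [α=-∞,β=2]: v=7 after child 2 ≥ β → β-cutoff, skip 1
E [α=-∞,β=2]: v=3 after child 1 ≥ β → β-cutoff, skip 1
Root [α=-∞,β=+∞]: v=2
Leaves evaluated: 6 of 10.

6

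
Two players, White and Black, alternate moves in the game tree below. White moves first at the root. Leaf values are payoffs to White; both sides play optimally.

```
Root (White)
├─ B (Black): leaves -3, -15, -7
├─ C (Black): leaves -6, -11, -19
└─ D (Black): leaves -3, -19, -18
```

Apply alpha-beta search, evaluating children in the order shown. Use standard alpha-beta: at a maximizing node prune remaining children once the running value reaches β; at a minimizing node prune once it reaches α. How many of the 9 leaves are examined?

B [α=-∞,β=+∞]: v=-15
C [α=-15,β=+∞]: v=-19
D [α=-15,β=+∞]: v=-19 after child 2 ≤ α → α-cutoff, skip 1
Root [α=-∞,β=+∞]: v=-15
Leaves evaluated: 8 of 9.

8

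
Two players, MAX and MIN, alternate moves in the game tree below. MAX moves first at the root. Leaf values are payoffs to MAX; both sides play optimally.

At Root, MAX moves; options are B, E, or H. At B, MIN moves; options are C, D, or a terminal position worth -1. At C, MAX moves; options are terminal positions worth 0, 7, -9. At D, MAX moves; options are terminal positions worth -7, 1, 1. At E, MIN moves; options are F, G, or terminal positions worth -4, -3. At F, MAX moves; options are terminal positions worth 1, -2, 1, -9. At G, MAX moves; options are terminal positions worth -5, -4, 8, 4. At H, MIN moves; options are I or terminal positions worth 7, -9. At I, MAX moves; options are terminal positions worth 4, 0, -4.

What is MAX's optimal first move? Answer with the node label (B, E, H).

B

C (MAX): max(0, 7, -9) = 7
D (MAX): max(-7, 1, 1) = 1
B (MIN): min(7, 1, -1) = -1
F (MAX): max(1, -2, 1, -9) = 1
G (MAX): max(-5, -4, 8, 4) = 8
E (MIN): min(1, 8, -4, -3) = -4
I (MAX): max(4, 0, -4) = 4
H (MIN): min(4, 7, -9) = -9
Root (MAX): max(-1, -4, -9) = -1
MAX picks the child with the highest value: B (value -1).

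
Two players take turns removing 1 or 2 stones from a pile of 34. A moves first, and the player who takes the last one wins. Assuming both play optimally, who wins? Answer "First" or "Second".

First

Mark each pile size as W (mover wins) or L (mover loses):
i:   0  1  2  3  4  5  6  7  8  9 10 11 12 13 14 15 16 17 18 19 20 21 22 23 24 25 26 27 28 29 30 31 32 33 34
     L  W  W  L  W  W  L  W  W  L  W  W  L  W  W  L  W  W  L  W  W  L  W  W  L  W  W  L  W  W  L  W  W  L  W
Position 34 is W, so the first player wins.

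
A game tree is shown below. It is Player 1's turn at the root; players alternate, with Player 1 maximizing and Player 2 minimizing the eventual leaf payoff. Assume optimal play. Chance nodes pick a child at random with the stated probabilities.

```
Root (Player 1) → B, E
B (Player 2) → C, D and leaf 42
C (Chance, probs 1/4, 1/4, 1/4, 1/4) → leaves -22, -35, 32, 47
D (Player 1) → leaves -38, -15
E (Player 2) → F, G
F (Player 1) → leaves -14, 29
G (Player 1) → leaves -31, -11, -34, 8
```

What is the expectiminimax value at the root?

C (Chance): 1/4·-22 + 1/4·-35 + 1/4·32 + 1/4·47 = 5.5
D (Player 1): max(-38, -15) = -15
B (Player 2): min(5.5, -15, 42) = -15
F (Player 1): max(-14, 29) = 29
G (Player 1): max(-31, -11, -34, 8) = 8
E (Player 2): min(29, 8) = 8
Root (Player 1): max(-15, 8) = 8

8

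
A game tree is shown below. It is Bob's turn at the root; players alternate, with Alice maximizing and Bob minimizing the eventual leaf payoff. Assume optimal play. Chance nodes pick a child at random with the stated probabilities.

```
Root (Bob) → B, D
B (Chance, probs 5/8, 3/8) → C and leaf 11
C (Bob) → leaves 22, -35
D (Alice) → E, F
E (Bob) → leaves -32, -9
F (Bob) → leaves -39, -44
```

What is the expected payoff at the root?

-32

C (Bob): min(22, -35) = -35
B (Chance): 5/8·-35 + 3/8·11 = -17.75
E (Bob): min(-32, -9) = -32
F (Bob): min(-39, -44) = -44
D (Alice): max(-32, -44) = -32
Root (Bob): min(-17.75, -32) = -32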